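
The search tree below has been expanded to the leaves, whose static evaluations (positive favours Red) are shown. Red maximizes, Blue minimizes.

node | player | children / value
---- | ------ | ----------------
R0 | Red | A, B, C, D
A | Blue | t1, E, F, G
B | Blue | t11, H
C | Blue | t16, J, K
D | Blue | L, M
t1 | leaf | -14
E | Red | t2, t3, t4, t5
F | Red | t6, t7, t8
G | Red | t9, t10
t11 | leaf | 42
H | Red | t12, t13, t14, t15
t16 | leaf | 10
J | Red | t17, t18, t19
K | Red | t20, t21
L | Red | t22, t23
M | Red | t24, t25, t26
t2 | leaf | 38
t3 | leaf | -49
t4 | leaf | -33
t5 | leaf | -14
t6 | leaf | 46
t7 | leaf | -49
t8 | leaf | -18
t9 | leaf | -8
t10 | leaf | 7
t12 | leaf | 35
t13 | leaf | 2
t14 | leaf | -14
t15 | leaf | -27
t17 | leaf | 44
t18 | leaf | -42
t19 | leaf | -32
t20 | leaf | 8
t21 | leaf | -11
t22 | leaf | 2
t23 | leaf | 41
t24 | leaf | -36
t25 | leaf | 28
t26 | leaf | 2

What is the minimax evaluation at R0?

E (Red): max(38, -49, -33, -14) = 38
F (Red): max(46, -49, -18) = 46
G (Red): max(-8, 7) = 7
A (Blue): min(-14, 38, 46, 7) = -14
H (Red): max(35, 2, -14, -27) = 35
B (Blue): min(42, 35) = 35
J (Red): max(44, -42, -32) = 44
K (Red): max(8, -11) = 8
C (Blue): min(10, 44, 8) = 8
L (Red): max(2, 41) = 41
M (Red): max(-36, 28, 2) = 28
D (Blue): min(41, 28) = 28
R0 (Red): max(-14, 35, 8, 28) = 35

35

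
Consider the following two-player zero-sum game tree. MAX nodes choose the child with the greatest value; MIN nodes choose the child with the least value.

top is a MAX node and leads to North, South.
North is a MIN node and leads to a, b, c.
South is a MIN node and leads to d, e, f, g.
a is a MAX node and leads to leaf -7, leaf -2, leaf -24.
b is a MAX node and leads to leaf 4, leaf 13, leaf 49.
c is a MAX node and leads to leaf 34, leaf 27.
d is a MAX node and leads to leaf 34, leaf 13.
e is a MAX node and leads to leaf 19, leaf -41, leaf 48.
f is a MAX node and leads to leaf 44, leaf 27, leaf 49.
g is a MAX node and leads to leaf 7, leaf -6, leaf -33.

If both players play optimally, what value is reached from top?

7

a (MAX): max(-7, -2, -24) = -2
b (MAX): max(4, 13, 49) = 49
c (MAX): max(34, 27) = 34
North (MIN): min(-2, 49, 34) = -2
d (MAX): max(34, 13) = 34
e (MAX): max(19, -41, 48) = 48
f (MAX): max(44, 27, 49) = 49
g (MAX): max(7, -6, -33) = 7
South (MIN): min(34, 48, 49, 7) = 7
top (MAX): max(-2, 7) = 7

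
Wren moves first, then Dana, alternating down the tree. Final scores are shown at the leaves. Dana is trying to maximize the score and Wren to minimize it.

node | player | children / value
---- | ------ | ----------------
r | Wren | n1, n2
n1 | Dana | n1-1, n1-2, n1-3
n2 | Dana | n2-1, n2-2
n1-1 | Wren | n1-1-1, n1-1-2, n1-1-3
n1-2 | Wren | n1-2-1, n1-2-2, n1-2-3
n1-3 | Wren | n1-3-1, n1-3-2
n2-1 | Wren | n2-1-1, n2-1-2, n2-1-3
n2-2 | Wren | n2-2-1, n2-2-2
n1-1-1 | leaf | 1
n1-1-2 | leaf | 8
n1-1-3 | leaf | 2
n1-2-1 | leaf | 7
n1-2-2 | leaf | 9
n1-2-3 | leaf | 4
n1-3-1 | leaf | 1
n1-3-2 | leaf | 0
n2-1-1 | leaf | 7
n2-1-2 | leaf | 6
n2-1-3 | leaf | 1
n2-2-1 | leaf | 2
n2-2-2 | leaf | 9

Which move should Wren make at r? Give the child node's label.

n2

n1-1 (Wren): min(1, 8, 2) = 1
n1-2 (Wren): min(7, 9, 4) = 4
n1-3 (Wren): min(1, 0) = 0
n1 (Dana): max(1, 4, 0) = 4
n2-1 (Wren): min(7, 6, 1) = 1
n2-2 (Wren): min(2, 9) = 2
n2 (Dana): max(1, 2) = 2
r (Wren): min(4, 2) = 2
Wren at r wants the lowest of {n1=4, n2=2}, so chooses n2.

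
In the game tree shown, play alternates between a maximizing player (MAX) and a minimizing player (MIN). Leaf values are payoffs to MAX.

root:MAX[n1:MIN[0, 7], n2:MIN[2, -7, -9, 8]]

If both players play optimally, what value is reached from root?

n1 (MIN): min(0, 7) = 0
n2 (MIN): min(2, -7, -9, 8) = -9
root (MAX): max(0, -9) = 0

0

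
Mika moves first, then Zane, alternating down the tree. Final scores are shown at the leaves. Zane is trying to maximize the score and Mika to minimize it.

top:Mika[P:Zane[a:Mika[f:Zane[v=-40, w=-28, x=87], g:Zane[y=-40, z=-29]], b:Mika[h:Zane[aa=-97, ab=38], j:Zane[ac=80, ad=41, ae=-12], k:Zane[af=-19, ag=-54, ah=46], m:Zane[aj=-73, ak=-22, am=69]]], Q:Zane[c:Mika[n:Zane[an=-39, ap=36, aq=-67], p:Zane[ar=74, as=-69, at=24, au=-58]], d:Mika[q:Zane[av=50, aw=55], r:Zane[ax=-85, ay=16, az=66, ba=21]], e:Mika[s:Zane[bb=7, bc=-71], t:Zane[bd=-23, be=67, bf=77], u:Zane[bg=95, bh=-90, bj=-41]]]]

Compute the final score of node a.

f (Zane): max(-40, -28, 87) = 87
g (Zane): max(-40, -29) = -29
a (Mika): min(87, -29) = -29

-29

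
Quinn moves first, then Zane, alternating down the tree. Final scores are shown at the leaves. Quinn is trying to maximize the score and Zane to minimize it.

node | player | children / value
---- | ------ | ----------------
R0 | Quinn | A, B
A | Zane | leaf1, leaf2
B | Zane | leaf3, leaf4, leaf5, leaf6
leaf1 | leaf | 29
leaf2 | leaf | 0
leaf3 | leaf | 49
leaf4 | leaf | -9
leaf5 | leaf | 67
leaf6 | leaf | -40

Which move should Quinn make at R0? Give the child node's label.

A

A (Zane): min(29, 0) = 0
B (Zane): min(49, -9, 67, -40) = -40
R0 (Quinn): max(0, -40) = 0
Quinn at R0 wants the highest of {A=0, B=-40}, so chooses A.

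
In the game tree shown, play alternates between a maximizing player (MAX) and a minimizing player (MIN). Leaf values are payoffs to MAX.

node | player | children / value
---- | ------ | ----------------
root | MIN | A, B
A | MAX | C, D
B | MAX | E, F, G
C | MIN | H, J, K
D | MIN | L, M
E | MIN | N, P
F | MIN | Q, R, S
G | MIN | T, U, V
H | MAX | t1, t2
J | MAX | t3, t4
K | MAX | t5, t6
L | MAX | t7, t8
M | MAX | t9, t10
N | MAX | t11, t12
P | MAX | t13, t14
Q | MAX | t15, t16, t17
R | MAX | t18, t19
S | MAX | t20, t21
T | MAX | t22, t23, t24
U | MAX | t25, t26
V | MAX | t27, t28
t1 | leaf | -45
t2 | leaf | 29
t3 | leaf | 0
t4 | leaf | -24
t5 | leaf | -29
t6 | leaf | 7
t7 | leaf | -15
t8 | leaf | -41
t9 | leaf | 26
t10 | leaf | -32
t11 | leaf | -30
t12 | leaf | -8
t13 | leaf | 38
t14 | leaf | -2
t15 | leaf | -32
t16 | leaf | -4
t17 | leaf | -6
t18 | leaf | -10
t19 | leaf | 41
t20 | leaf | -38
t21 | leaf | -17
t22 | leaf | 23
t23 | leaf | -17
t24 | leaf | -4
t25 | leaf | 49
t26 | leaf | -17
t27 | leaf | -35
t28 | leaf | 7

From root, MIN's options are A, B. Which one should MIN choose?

A

H (MAX): max(-45, 29) = 29
J (MAX): max(0, -24) = 0
K (MAX): max(-29, 7) = 7
C (MIN): min(29, 0, 7) = 0
L (MAX): max(-15, -41) = -15
M (MAX): max(26, -32) = 26
D (MIN): min(-15, 26) = -15
A (MAX): max(0, -15) = 0
N (MAX): max(-30, -8) = -8
P (MAX): max(38, -2) = 38
E (MIN): min(-8, 38) = -8
Q (MAX): max(-32, -4, -6) = -4
R (MAX): max(-10, 41) = 41
S (MAX): max(-38, -17) = -17
F (MIN): min(-4, 41, -17) = -17
T (MAX): max(23, -17, -4) = 23
U (MAX): max(49, -17) = 49
V (MAX): max(-35, 7) = 7
G (MIN): min(23, 49, 7) = 7
B (MAX): max(-8, -17, 7) = 7
root (MIN): min(0, 7) = 0
MIN at root wants the lowest of {A=0, B=7}, so chooses A.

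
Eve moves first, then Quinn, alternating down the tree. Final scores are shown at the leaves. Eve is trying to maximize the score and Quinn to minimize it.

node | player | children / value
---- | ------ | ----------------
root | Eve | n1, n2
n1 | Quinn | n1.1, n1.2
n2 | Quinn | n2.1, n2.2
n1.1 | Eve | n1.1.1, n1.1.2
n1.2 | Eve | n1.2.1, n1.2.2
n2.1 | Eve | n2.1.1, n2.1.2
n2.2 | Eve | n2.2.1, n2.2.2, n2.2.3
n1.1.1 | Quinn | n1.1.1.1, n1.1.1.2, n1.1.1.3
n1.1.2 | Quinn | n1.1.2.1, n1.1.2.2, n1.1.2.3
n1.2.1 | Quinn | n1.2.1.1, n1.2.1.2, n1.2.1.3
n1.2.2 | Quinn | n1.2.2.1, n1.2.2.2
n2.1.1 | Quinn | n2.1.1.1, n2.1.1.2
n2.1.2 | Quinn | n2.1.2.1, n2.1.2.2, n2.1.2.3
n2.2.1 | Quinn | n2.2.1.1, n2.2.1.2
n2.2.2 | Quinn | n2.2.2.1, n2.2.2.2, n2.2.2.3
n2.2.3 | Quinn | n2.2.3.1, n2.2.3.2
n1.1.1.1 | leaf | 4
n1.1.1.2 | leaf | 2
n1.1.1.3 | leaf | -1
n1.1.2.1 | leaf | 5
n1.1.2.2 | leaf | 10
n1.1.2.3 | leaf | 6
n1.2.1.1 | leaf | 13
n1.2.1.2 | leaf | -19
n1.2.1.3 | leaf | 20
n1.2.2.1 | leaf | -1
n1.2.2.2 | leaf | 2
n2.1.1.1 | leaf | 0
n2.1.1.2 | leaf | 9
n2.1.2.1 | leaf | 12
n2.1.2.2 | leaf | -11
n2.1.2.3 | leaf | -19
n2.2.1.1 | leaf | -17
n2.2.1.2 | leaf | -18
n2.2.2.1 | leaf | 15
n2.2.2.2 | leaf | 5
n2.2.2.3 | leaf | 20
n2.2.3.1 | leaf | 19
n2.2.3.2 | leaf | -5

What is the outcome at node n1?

n1.1.1 (Quinn): min(4, 2, -1) = -1
n1.1.2 (Quinn): min(5, 10, 6) = 5
n1.1 (Eve): max(-1, 5) = 5
n1.2.1 (Quinn): min(13, -19, 20) = -19
n1.2.2 (Quinn): min(-1, 2) = -1
n1.2 (Eve): max(-19, -1) = -1
n1 (Quinn): min(5, -1) = -1

-1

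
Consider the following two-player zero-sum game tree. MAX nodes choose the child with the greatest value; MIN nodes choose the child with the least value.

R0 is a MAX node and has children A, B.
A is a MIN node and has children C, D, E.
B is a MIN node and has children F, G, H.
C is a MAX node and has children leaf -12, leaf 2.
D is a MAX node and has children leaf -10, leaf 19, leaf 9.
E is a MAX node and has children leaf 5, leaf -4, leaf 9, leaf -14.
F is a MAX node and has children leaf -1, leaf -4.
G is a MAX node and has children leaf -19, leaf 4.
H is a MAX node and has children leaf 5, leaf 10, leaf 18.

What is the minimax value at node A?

C (MAX): max(-12, 2) = 2
D (MAX): max(-10, 19, 9) = 19
E (MAX): max(5, -4, 9, -14) = 9
A (MIN): min(2, 19, 9) = 2

2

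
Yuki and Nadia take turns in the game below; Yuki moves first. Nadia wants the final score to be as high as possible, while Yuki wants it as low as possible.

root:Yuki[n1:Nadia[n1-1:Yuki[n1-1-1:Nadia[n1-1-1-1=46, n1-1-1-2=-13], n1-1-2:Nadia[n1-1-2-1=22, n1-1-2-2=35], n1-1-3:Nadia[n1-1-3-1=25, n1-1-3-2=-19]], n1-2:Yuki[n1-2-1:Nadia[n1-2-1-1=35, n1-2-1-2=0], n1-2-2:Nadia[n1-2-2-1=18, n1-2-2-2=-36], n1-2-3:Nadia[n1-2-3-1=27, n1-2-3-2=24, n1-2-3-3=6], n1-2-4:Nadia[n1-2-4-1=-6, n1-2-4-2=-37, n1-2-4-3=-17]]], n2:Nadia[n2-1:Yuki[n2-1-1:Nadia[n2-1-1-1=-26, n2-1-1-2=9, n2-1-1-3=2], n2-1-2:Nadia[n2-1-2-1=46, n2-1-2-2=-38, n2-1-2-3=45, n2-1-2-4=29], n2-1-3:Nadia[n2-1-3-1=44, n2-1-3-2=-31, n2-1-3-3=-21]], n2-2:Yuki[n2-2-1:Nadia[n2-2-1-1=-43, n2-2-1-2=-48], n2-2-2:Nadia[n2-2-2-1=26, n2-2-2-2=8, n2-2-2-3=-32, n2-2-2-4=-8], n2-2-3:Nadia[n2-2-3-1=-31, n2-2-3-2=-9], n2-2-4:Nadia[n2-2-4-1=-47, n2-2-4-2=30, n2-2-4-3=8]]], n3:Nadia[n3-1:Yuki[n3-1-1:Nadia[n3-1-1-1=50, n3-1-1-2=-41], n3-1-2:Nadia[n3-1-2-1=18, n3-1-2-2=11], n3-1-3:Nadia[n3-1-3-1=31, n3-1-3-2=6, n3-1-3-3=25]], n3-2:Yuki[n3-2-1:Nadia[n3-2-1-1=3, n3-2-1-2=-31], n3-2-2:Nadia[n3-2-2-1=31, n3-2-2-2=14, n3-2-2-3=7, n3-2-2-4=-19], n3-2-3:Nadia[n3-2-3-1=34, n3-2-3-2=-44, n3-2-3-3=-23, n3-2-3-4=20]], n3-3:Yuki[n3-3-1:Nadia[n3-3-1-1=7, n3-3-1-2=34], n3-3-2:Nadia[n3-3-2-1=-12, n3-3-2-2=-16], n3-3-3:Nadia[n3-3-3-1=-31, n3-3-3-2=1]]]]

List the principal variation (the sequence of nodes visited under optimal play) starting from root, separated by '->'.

n1-1-1 (Nadia): max(46, -13) = 46
n1-1-2 (Nadia): max(22, 35) = 35
n1-1-3 (Nadia): max(25, -19) = 25
n1-1 (Yuki): min(46, 35, 25) = 25
n1-2-1 (Nadia): max(35, 0) = 35
n1-2-2 (Nadia): max(18, -36) = 18
n1-2-3 (Nadia): max(27, 24, 6) = 27
n1-2-4 (Nadia): max(-6, -37, -17) = -6
n1-2 (Yuki): min(35, 18, 27, -6) = -6
n1 (Nadia): max(25, -6) = 25
n2-1-1 (Nadia): max(-26, 9, 2) = 9
n2-1-2 (Nadia): max(46, -38, 45, 29) = 46
n2-1-3 (Nadia): max(44, -31, -21) = 44
n2-1 (Yuki): min(9, 46, 44) = 9
n2-2-1 (Nadia): max(-43, -48) = -43
n2-2-2 (Nadia): max(26, 8, -32, -8) = 26
n2-2-3 (Nadia): max(-31, -9) = -9
n2-2-4 (Nadia): max(-47, 30, 8) = 30
n2-2 (Yuki): min(-43, 26, -9, 30) = -43
n2 (Nadia): max(9, -43) = 9
n3-1-1 (Nadia): max(50, -41) = 50
n3-1-2 (Nadia): max(18, 11) = 18
n3-1-3 (Nadia): max(31, 6, 25) = 31
n3-1 (Yuki): min(50, 18, 31) = 18
n3-2-1 (Nadia): max(3, -31) = 3
n3-2-2 (Nadia): max(31, 14, 7, -19) = 31
n3-2-3 (Nadia): max(34, -44, -23, 20) = 34
n3-2 (Yuki): min(3, 31, 34) = 3
n3-3-1 (Nadia): max(7, 34) = 34
n3-3-2 (Nadia): max(-12, -16) = -12
n3-3-3 (Nadia): max(-31, 1) = 1
n3-3 (Yuki): min(34, -12, 1) = -12
n3 (Nadia): max(18, 3, -12) = 18
root (Yuki): min(25, 9, 18) = 9
At root, Yuki picks n2 (lowest: 9).
At n2, Nadia picks n2-1 (highest: 9).
At n2-1, Yuki picks n2-1-1 (lowest: 9).
At n2-1-1, Nadia picks n2-1-1-2 (highest: 9).
Terminal value 9.

root -> n2 -> n2-1 -> n2-1-1 -> n2-1-1-2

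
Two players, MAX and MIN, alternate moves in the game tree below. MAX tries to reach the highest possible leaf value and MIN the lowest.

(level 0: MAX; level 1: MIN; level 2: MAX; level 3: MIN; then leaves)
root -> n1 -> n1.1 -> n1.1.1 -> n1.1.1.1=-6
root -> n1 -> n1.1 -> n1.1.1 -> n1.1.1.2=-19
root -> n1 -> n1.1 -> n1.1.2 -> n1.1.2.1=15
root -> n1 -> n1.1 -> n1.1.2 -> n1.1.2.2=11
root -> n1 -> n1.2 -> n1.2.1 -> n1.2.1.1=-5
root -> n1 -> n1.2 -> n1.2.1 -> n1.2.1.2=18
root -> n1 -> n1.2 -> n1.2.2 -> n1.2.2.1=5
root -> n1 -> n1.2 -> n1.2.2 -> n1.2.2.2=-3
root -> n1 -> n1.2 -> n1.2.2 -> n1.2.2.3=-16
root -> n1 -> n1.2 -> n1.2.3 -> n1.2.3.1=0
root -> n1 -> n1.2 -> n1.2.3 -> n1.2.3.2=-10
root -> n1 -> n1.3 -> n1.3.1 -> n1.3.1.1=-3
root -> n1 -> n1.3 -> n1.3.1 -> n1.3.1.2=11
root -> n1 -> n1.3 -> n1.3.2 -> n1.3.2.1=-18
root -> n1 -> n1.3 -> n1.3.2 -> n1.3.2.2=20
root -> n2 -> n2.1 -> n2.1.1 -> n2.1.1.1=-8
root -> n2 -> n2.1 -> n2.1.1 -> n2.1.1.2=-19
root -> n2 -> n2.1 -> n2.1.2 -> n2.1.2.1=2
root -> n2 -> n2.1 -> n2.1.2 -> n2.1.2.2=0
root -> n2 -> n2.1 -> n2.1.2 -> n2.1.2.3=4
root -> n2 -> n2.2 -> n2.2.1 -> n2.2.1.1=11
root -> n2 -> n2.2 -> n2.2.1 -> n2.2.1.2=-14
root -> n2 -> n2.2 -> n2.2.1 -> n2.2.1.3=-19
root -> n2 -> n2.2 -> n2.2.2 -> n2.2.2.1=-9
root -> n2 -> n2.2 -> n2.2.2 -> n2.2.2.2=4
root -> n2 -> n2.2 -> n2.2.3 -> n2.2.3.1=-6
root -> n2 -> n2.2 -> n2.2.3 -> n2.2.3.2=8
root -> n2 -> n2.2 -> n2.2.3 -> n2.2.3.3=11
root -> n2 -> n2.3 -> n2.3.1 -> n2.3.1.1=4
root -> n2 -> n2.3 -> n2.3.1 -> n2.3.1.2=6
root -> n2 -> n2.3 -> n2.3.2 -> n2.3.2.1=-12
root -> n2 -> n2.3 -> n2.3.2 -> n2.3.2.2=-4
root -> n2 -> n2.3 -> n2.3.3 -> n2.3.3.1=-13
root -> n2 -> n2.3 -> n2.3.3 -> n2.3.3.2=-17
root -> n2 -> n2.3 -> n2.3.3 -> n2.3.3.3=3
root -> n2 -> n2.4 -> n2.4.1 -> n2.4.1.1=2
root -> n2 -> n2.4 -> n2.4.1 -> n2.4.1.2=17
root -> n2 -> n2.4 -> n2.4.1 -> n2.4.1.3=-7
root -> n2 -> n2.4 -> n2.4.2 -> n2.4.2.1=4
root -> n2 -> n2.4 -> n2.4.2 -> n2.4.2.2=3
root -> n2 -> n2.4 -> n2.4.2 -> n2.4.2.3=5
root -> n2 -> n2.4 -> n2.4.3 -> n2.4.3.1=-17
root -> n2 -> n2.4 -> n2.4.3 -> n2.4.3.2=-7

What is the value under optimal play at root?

n1.1.1 (MIN): min(-6, -19) = -19
n1.1.2 (MIN): min(15, 11) = 11
n1.1 (MAX): max(-19, 11) = 11
n1.2.1 (MIN): min(-5, 18) = -5
n1.2.2 (MIN): min(5, -3, -16) = -16
n1.2.3 (MIN): min(0, -10) = -10
n1.2 (MAX): max(-5, -16, -10) = -5
n1.3.1 (MIN): min(-3, 11) = -3
n1.3.2 (MIN): min(-18, 20) = -18
n1.3 (MAX): max(-3, -18) = -3
n1 (MIN): min(11, -5, -3) = -5
n2.1.1 (MIN): min(-8, -19) = -19
n2.1.2 (MIN): min(2, 0, 4) = 0
n2.1 (MAX): max(-19, 0) = 0
n2.2.1 (MIN): min(11, -14, -19) = -19
n2.2.2 (MIN): min(-9, 4) = -9
n2.2.3 (MIN): min(-6, 8, 11) = -6
n2.2 (MAX): max(-19, -9, -6) = -6
n2.3.1 (MIN): min(4, 6) = 4
n2.3.2 (MIN): min(-12, -4) = -12
n2.3.3 (MIN): min(-13, -17, 3) = -17
n2.3 (MAX): max(4, -12, -17) = 4
n2.4.1 (MIN): min(2, 17, -7) = -7
n2.4.2 (MIN): min(4, 3, 5) = 3
n2.4.3 (MIN): min(-17, -7) = -17
n2.4 (MAX): max(-7, 3, -17) = 3
n2 (MIN): min(0, -6, 4, 3) = -6
root (MAX): max(-5, -6) = -5

-5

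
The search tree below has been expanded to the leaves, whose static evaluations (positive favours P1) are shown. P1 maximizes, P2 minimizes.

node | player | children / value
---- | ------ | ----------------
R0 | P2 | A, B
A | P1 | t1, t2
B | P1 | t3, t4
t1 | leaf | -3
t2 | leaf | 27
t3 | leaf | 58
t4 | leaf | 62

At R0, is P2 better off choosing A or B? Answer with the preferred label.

A

A (P1): max(-3, 27) = 27
B (P1): max(58, 62) = 62
P2 prefers the lower value; A=27, B=62. A is better since 27 < 62.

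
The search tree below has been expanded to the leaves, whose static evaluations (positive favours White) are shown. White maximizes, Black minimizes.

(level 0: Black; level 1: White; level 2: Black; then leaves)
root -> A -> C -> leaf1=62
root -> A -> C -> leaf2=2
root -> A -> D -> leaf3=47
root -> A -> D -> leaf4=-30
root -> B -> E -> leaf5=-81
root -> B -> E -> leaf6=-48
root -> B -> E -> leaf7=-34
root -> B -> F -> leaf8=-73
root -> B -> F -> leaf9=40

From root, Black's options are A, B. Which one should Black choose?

B

C (Black): min(62, 2) = 2
D (Black): min(47, -30) = -30
A (White): max(2, -30) = 2
E (Black): min(-81, -48, -34) = -81
F (Black): min(-73, 40) = -73
B (White): max(-81, -73) = -73
root (Black): min(2, -73) = -73
Black at root wants the lowest of {A=2, B=-73}, so chooses B.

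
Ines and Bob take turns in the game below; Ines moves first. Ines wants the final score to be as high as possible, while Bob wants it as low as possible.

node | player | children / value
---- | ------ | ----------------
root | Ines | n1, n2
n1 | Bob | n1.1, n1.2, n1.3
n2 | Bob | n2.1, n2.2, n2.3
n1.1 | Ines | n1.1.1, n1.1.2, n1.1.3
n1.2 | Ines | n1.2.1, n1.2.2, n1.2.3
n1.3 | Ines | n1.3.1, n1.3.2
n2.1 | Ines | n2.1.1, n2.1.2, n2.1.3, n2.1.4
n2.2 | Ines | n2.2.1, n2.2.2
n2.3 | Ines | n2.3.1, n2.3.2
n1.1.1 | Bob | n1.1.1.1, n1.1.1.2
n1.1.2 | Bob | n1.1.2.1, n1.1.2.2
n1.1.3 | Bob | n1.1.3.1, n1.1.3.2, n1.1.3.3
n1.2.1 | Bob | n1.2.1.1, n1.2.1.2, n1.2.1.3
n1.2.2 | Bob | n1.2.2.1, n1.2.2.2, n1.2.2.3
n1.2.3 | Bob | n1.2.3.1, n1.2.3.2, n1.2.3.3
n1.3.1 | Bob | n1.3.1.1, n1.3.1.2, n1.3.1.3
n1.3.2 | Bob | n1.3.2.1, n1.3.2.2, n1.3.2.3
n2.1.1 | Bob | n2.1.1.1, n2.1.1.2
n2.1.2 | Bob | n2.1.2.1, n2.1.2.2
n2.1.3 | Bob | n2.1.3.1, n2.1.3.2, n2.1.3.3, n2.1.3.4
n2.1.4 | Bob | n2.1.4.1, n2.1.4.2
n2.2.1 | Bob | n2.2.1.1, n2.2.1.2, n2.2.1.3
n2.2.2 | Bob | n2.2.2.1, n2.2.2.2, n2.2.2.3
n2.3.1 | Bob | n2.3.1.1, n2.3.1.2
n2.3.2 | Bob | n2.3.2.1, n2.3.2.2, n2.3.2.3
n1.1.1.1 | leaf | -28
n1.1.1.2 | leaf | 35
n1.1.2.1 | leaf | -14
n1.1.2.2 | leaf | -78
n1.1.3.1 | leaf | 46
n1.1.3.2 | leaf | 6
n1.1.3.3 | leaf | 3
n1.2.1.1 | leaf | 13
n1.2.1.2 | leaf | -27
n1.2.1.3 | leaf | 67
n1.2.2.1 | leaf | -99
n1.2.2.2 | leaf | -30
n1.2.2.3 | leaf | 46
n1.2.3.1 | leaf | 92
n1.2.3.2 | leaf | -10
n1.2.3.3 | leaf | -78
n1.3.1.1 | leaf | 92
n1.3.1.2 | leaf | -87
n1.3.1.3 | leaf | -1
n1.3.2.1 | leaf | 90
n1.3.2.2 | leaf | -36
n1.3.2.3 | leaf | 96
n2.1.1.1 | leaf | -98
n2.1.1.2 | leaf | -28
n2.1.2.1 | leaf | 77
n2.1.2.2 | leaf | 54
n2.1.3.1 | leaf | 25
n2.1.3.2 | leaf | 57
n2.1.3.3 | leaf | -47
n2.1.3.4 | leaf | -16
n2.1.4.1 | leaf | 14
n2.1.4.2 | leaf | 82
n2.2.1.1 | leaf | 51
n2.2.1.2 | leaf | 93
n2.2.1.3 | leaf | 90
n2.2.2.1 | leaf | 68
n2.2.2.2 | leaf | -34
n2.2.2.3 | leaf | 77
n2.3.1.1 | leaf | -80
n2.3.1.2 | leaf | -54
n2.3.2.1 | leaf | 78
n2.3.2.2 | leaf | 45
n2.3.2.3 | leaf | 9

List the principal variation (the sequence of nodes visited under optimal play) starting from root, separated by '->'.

root -> n2 -> n2.3 -> n2.3.2 -> n2.3.2.3

n1.1.1 (Bob): min(-28, 35) = -28
n1.1.2 (Bob): min(-14, -78) = -78
n1.1.3 (Bob): min(46, 6, 3) = 3
n1.1 (Ines): max(-28, -78, 3) = 3
n1.2.1 (Bob): min(13, -27, 67) = -27
n1.2.2 (Bob): min(-99, -30, 46) = -99
n1.2.3 (Bob): min(92, -10, -78) = -78
n1.2 (Ines): max(-27, -99, -78) = -27
n1.3.1 (Bob): min(92, -87, -1) = -87
n1.3.2 (Bob): min(90, -36, 96) = -36
n1.3 (Ines): max(-87, -36) = -36
n1 (Bob): min(3, -27, -36) = -36
n2.1.1 (Bob): min(-98, -28) = -98
n2.1.2 (Bob): min(77, 54) = 54
n2.1.3 (Bob): min(25, 57, -47, -16) = -47
n2.1.4 (Bob): min(14, 82) = 14
n2.1 (Ines): max(-98, 54, -47, 14) = 54
n2.2.1 (Bob): min(51, 93, 90) = 51
n2.2.2 (Bob): min(68, -34, 77) = -34
n2.2 (Ines): max(51, -34) = 51
n2.3.1 (Bob): min(-80, -54) = -80
n2.3.2 (Bob): min(78, 45, 9) = 9
n2.3 (Ines): max(-80, 9) = 9
n2 (Bob): min(54, 51, 9) = 9
root (Ines): max(-36, 9) = 9
At root, Ines picks n2 (highest: 9).
At n2, Bob picks n2.3 (lowest: 9).
At n2.3, Ines picks n2.3.2 (highest: 9).
At n2.3.2, Bob picks n2.3.2.3 (lowest: 9).
Terminal value 9.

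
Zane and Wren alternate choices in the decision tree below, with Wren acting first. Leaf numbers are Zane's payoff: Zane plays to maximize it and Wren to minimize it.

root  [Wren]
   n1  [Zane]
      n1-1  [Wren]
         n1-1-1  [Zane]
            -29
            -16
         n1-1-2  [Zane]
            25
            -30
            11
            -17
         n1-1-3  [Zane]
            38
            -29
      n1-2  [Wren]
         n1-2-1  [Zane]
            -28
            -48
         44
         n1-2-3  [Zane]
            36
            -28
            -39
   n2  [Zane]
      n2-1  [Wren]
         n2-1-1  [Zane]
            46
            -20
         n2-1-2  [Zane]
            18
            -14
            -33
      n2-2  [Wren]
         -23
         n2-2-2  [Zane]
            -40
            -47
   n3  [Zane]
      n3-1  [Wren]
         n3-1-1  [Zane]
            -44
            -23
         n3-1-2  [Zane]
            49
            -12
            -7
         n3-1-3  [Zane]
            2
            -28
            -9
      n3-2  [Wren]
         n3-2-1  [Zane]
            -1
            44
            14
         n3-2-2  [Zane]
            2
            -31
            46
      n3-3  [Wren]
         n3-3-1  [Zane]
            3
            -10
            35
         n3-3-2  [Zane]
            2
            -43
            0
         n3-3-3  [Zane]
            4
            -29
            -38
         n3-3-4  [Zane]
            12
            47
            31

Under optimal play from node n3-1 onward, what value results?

n3-1-1 (Zane): max(-44, -23) = -23
n3-1-2 (Zane): max(49, -12, -7) = 49
n3-1-3 (Zane): max(2, -28, -9) = 2
n3-1 (Wren): min(-23, 49, 2) = -23

-23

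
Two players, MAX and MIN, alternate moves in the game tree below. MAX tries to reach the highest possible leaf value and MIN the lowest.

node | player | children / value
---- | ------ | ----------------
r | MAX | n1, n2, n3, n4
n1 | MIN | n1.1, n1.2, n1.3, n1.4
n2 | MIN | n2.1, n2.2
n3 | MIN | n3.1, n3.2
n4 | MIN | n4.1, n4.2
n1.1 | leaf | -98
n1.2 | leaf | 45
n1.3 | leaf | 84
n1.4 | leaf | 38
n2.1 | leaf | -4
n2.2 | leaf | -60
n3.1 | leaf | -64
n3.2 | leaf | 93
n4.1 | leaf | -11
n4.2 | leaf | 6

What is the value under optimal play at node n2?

-60

n2 (MIN): min(-4, -60) = -60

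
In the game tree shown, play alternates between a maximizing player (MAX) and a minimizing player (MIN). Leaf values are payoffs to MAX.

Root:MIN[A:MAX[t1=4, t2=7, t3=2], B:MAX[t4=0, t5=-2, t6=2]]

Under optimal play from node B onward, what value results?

B (MAX): max(0, -2, 2) = 2

2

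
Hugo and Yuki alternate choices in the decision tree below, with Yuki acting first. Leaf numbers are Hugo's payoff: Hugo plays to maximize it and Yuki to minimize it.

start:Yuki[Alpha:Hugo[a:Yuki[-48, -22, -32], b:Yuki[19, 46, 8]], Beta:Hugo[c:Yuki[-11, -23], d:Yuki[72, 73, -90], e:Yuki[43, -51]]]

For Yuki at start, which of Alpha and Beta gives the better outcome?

a (Yuki): min(-48, -22, -32) = -48
b (Yuki): min(19, 46, 8) = 8
Alpha (Hugo): max(-48, 8) = 8
c (Yuki): min(-11, -23) = -23
d (Yuki): min(72, 73, -90) = -90
e (Yuki): min(43, -51) = -51
Beta (Hugo): max(-23, -90, -51) = -23
Yuki prefers the lower value; Alpha=8, Beta=-23. Beta is better since -23 < 8.

Beta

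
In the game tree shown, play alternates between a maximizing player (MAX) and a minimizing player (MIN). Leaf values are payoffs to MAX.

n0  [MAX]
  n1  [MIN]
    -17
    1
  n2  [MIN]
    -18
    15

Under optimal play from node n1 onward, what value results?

-17

n1 (MIN): min(-17, 1) = -17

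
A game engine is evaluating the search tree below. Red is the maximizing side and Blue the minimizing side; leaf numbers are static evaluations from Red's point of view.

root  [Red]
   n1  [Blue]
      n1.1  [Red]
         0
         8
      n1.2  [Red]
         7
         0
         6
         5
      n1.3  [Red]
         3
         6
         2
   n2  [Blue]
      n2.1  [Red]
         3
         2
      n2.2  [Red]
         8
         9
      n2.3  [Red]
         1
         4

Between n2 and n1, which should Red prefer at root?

n1

n2.1 (Red): max(3, 2) = 3
n2.2 (Red): max(8, 9) = 9
n2.3 (Red): max(1, 4) = 4
n2 (Blue): min(3, 9, 4) = 3
n1.1 (Red): max(0, 8) = 8
n1.2 (Red): max(7, 0, 6, 5) = 7
n1.3 (Red): max(3, 6, 2) = 6
n1 (Blue): min(8, 7, 6) = 6
Red prefers the higher value; n2=3, n1=6. n1 is better since 6 > 3.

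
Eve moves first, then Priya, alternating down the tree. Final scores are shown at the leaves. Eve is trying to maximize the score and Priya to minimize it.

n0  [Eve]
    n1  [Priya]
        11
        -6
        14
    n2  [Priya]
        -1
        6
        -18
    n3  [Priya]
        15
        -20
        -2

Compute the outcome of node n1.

n1 (Priya): min(11, -6, 14) = -6

-6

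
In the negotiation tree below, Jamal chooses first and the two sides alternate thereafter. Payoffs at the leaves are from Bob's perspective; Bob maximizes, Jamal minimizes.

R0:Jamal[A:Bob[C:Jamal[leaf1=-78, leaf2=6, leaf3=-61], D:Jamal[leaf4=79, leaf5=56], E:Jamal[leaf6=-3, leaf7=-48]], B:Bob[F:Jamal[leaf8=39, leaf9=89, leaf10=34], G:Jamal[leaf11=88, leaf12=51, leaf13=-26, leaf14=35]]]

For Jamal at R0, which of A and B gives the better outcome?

B

C (Jamal): min(-78, 6, -61) = -78
D (Jamal): min(79, 56) = 56
E (Jamal): min(-3, -48) = -48
A (Bob): max(-78, 56, -48) = 56
F (Jamal): min(39, 89, 34) = 34
G (Jamal): min(88, 51, -26, 35) = -26
B (Bob): max(34, -26) = 34
Jamal prefers the lower value; A=56, B=34. B is better since 34 < 56.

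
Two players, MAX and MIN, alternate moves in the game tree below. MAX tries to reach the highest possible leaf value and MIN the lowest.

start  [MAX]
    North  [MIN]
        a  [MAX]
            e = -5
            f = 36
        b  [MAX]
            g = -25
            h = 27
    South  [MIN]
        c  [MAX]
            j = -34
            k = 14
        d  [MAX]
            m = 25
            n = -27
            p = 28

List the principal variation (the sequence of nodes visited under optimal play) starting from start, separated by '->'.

a (MAX): max(-5, 36) = 36
b (MAX): max(-25, 27) = 27
North (MIN): min(36, 27) = 27
c (MAX): max(-34, 14) = 14
d (MAX): max(25, -27, 28) = 28
South (MIN): min(14, 28) = 14
start (MAX): max(27, 14) = 27
At start, MAX picks North (highest: 27).
At North, MIN picks b (lowest: 27).
At b, MAX picks h (highest: 27).
Terminal value 27.

start -> North -> b -> h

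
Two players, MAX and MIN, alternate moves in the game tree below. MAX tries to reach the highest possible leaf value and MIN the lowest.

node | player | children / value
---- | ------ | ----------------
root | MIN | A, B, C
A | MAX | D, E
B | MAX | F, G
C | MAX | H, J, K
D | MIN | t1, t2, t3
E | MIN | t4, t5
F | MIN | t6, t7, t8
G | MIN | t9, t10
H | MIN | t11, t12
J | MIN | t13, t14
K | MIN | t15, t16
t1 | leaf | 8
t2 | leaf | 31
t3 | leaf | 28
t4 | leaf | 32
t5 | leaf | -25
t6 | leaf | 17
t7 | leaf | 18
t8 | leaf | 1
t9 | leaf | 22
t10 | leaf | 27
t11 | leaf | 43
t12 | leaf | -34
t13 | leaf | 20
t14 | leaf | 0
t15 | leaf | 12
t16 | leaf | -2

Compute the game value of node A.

D (MIN): min(8, 31, 28) = 8
E (MIN): min(32, -25) = -25
A (MAX): max(8, -25) = 8

8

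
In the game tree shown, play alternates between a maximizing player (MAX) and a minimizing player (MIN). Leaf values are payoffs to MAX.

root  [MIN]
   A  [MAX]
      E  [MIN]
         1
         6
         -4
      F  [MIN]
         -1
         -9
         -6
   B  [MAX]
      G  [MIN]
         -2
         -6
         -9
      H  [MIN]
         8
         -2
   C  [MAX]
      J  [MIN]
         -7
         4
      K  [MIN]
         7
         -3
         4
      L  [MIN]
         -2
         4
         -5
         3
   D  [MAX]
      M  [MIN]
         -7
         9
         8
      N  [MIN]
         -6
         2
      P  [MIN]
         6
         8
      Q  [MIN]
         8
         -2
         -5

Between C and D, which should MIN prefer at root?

C

J (MIN): min(-7, 4) = -7
K (MIN): min(7, -3, 4) = -3
L (MIN): min(-2, 4, -5, 3) = -5
C (MAX): max(-7, -3, -5) = -3
M (MIN): min(-7, 9, 8) = -7
N (MIN): min(-6, 2) = -6
P (MIN): min(6, 8) = 6
Q (MIN): min(8, -2, -5) = -5
D (MAX): max(-7, -6, 6, -5) = 6
MIN prefers the lower value; C=-3, D=6. C is better since -3 < 6.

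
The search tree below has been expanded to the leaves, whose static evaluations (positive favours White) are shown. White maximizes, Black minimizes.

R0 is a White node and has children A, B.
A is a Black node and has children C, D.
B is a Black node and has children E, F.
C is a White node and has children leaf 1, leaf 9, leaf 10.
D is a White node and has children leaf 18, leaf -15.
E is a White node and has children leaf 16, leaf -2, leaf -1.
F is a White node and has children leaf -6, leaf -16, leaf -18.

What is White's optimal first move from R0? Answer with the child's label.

C (White): max(1, 9, 10) = 10
D (White): max(18, -15) = 18
A (Black): min(10, 18) = 10
E (White): max(16, -2, -1) = 16
F (White): max(-6, -16, -18) = -6
B (Black): min(16, -6) = -6
R0 (White): max(10, -6) = 10
White at R0 wants the highest of {A=10, B=-6}, so chooses A.

A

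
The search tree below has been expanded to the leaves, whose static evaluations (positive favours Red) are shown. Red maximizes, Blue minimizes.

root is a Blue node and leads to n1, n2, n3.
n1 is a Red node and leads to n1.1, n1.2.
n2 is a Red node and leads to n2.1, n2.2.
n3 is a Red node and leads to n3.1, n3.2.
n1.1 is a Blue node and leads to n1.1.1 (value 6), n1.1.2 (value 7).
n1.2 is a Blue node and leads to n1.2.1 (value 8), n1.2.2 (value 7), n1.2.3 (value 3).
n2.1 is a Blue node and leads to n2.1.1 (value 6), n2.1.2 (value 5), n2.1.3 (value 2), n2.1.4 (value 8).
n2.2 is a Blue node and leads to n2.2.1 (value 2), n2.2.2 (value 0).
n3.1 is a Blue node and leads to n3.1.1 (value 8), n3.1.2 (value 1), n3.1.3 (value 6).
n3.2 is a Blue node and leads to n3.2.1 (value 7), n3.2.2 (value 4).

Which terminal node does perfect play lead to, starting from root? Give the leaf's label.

n1.1 (Blue): min(6, 7) = 6
n1.2 (Blue): min(8, 7, 3) = 3
n1 (Red): max(6, 3) = 6
n2.1 (Blue): min(6, 5, 2, 8) = 2
n2.2 (Blue): min(2, 0) = 0
n2 (Red): max(2, 0) = 2
n3.1 (Blue): min(8, 1, 6) = 1
n3.2 (Blue): min(7, 4) = 4
n3 (Red): max(1, 4) = 4
root (Blue): min(6, 2, 4) = 2
At root, Blue picks n2 (lowest: 2).
At n2, Red picks n2.1 (highest: 2).
At n2.1, Blue picks n2.1.3 (lowest: 2).
Terminal value 2.

n2.1.3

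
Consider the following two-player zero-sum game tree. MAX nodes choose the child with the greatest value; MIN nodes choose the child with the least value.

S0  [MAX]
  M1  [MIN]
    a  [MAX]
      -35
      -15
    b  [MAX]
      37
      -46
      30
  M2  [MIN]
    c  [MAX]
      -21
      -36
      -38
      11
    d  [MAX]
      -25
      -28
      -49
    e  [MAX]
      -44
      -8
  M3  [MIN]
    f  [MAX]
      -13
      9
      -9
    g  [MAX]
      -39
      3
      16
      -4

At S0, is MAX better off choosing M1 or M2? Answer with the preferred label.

a (MAX): max(-35, -15) = -15
b (MAX): max(37, -46, 30) = 37
M1 (MIN): min(-15, 37) = -15
c (MAX): max(-21, -36, -38, 11) = 11
d (MAX): max(-25, -28, -49) = -25
e (MAX): max(-44, -8) = -8
M2 (MIN): min(11, -25, -8) = -25
MAX prefers the higher value; M1=-15, M2=-25. M1 is better since -15 > -25.

M1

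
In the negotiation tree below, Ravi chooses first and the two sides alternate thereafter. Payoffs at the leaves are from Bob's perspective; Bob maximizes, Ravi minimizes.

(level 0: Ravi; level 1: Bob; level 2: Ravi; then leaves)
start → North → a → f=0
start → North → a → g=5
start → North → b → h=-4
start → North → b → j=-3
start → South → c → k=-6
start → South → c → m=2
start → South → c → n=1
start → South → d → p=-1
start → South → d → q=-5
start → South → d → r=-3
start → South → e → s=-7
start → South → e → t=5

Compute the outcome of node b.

b (Ravi): min(-4, -3) = -4

-4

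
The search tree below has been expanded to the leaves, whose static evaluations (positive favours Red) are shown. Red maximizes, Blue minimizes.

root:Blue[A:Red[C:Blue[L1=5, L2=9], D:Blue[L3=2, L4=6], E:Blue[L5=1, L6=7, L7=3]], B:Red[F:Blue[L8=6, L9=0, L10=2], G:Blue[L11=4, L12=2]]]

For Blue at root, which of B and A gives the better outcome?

F (Blue): min(6, 0, 2) = 0
G (Blue): min(4, 2) = 2
B (Red): max(0, 2) = 2
C (Blue): min(5, 9) = 5
D (Blue): min(2, 6) = 2
E (Blue): min(1, 7, 3) = 1
A (Red): max(5, 2, 1) = 5
Blue prefers the lower value; B=2, A=5. B is better since 2 < 5.

B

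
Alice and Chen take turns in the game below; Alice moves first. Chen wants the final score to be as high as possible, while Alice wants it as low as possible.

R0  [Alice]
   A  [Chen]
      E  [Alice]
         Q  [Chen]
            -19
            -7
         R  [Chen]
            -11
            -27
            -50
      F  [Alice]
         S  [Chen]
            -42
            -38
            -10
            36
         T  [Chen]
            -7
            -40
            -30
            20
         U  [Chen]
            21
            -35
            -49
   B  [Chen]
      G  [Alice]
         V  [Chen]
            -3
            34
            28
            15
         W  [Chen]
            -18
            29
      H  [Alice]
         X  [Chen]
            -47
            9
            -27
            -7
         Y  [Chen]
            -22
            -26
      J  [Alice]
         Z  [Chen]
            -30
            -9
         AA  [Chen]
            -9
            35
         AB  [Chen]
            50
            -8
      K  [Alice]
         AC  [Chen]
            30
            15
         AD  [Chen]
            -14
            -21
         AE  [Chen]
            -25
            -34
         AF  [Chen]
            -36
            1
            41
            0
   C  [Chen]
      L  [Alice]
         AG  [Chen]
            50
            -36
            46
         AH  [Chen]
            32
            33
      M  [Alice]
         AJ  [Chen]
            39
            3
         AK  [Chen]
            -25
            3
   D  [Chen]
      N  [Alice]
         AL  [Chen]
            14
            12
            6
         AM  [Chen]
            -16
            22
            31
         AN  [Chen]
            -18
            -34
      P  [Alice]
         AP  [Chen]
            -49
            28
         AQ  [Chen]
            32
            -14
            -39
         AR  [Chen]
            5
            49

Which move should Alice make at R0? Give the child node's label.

A

Q (Chen): max(-19, -7) = -7
R (Chen): max(-11, -27, -50) = -11
E (Alice): min(-7, -11) = -11
S (Chen): max(-42, -38, -10, 36) = 36
T (Chen): max(-7, -40, -30, 20) = 20
U (Chen): max(21, -35, -49) = 21
F (Alice): min(36, 20, 21) = 20
A (Chen): max(-11, 20) = 20
V (Chen): max(-3, 34, 28, 15) = 34
W (Chen): max(-18, 29) = 29
G (Alice): min(34, 29) = 29
X (Chen): max(-47, 9, -27, -7) = 9
Y (Chen): max(-22, -26) = -22
H (Alice): min(9, -22) = -22
Z (Chen): max(-30, -9) = -9
AA (Chen): max(-9, 35) = 35
AB (Chen): max(50, -8) = 50
J (Alice): min(-9, 35, 50) = -9
AC (Chen): max(30, 15) = 30
AD (Chen): max(-14, -21) = -14
AE (Chen): max(-25, -34) = -25
AF (Chen): max(-36, 1, 41, 0) = 41
K (Alice): min(30, -14, -25, 41) = -25
B (Chen): max(29, -22, -9, -25) = 29
AG (Chen): max(50, -36, 46) = 50
AH (Chen): max(32, 33) = 33
L (Alice): min(50, 33) = 33
AJ (Chen): max(39, 3) = 39
AK (Chen): max(-25, 3) = 3
M (Alice): min(39, 3) = 3
C (Chen): max(33, 3) = 33
AL (Chen): max(14, 12, 6) = 14
AM (Chen): max(-16, 22, 31) = 31
AN (Chen): max(-18, -34) = -18
N (Alice): min(14, 31, -18) = -18
AP (Chen): max(-49, 28) = 28
AQ (Chen): max(32, -14, -39) = 32
AR (Chen): max(5, 49) = 49
P (Alice): min(28, 32, 49) = 28
D (Chen): max(-18, 28) = 28
R0 (Alice): min(20, 29, 33, 28) = 20
Alice at R0 wants the lowest of {A=20, B=29, C=33, D=28}, so chooses A.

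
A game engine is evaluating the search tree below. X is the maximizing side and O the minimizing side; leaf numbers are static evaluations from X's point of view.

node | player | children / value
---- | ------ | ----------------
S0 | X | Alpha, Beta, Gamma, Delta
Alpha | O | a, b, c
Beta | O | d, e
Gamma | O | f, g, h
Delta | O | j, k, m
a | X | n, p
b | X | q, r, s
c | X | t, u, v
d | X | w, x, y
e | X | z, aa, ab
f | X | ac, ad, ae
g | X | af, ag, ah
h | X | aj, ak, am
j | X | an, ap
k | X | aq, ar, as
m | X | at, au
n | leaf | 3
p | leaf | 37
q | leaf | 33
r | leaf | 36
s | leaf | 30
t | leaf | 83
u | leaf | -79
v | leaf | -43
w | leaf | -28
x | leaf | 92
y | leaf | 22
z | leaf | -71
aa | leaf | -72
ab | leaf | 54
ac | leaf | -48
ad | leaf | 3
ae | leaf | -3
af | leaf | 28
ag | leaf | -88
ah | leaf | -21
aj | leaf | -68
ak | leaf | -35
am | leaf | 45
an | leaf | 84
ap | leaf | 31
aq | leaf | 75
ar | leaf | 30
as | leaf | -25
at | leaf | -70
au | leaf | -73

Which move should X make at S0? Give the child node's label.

a (X): max(3, 37) = 37
b (X): max(33, 36, 30) = 36
c (X): max(83, -79, -43) = 83
Alpha (O): min(37, 36, 83) = 36
d (X): max(-28, 92, 22) = 92
e (X): max(-71, -72, 54) = 54
Beta (O): min(92, 54) = 54
f (X): max(-48, 3, -3) = 3
g (X): max(28, -88, -21) = 28
h (X): max(-68, -35, 45) = 45
Gamma (O): min(3, 28, 45) = 3
j (X): max(84, 31) = 84
k (X): max(75, 30, -25) = 75
m (X): max(-70, -73) = -70
Delta (O): min(84, 75, -70) = -70
S0 (X): max(36, 54, 3, -70) = 54
X at S0 wants the highest of {Alpha=36, Beta=54, Gamma=3, Delta=-70}, so chooses Beta.

Beta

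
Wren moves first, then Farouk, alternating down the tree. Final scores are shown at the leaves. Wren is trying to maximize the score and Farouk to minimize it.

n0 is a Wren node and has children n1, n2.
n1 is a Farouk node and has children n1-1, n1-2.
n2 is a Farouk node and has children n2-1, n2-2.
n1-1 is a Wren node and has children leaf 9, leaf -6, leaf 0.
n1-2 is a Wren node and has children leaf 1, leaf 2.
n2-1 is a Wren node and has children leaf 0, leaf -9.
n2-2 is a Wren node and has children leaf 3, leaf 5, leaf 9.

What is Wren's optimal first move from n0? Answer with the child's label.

n1-1 (Wren): max(9, -6, 0) = 9
n1-2 (Wren): max(1, 2) = 2
n1 (Farouk): min(9, 2) = 2
n2-1 (Wren): max(0, -9) = 0
n2-2 (Wren): max(3, 5, 9) = 9
n2 (Farouk): min(0, 9) = 0
n0 (Wren): max(2, 0) = 2
Wren at n0 wants the highest of {n1=2, n2=0}, so chooses n1.

n1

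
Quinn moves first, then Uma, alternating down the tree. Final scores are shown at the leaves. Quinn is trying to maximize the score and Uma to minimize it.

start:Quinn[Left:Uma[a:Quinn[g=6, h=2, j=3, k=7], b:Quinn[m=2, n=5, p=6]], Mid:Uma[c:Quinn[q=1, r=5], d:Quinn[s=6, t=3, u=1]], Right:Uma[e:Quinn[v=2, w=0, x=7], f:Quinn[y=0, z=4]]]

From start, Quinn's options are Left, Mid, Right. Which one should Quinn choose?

Left

a (Quinn): max(6, 2, 3, 7) = 7
b (Quinn): max(2, 5, 6) = 6
Left (Uma): min(7, 6) = 6
c (Quinn): max(1, 5) = 5
d (Quinn): max(6, 3, 1) = 6
Mid (Uma): min(5, 6) = 5
e (Quinn): max(2, 0, 7) = 7
f (Quinn): max(0, 4) = 4
Right (Uma): min(7, 4) = 4
start (Quinn): max(6, 5, 4) = 6
Quinn at start wants the highest of {Left=6, Mid=5, Right=4}, so chooses Left.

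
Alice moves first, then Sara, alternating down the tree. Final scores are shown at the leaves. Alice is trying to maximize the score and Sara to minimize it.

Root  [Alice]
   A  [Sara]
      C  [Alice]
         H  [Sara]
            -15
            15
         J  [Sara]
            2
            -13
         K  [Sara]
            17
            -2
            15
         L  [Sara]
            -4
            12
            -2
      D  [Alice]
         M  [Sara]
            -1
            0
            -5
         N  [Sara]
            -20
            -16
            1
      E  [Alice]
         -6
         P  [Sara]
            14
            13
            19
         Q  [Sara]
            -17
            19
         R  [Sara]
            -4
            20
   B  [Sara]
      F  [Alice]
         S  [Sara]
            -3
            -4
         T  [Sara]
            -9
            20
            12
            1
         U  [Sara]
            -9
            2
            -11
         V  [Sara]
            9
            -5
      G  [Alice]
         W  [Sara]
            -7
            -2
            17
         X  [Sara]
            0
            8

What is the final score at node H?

-15

H (Sara): min(-15, 15) = -15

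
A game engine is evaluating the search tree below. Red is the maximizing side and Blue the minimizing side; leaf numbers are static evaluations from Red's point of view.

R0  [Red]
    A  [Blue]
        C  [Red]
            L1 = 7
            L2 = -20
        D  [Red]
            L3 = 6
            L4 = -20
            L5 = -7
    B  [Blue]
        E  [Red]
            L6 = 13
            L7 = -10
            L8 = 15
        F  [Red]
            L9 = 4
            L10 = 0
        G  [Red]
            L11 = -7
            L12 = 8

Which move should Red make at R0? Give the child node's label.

C (Red): max(7, -20) = 7
D (Red): max(6, -20, -7) = 6
A (Blue): min(7, 6) = 6
E (Red): max(13, -10, 15) = 15
F (Red): max(4, 0) = 4
G (Red): max(-7, 8) = 8
B (Blue): min(15, 4, 8) = 4
R0 (Red): max(6, 4) = 6
Red at R0 wants the highest of {A=6, B=4}, so chooses A.

A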